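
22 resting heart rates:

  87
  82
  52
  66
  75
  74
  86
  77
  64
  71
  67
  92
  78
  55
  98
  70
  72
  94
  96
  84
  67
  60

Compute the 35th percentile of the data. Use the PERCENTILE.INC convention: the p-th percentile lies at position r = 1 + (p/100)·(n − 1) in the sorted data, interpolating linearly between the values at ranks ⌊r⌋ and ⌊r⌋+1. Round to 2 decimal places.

70.35

Sorted: 52, 55, 60, 64, 66, 67, 67, 70, 71, 72, 74, 75, 77, 78, 82, 84, 86, 87, 92, 94, 96, 98.
n = 22.
r = 1 + (35/100)·(22 − 1) = 1 + 7.35 = 8.35.
Rank 8 is 70 and rank 9 is 71.
Interpolate: 70 + 0.35·(71 − 70) = 70 + 0.35·1 = 70.35.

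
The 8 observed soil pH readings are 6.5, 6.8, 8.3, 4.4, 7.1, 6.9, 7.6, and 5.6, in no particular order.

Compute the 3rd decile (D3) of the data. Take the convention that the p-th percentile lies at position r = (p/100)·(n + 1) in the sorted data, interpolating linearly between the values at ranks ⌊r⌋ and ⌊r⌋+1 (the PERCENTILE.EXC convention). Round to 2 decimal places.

6.23

Sorted: 4.4, 5.6, 6.5, 6.8, 6.9, 7.1, 7.6, 8.3.
n = 8.
r = (30/100)·(8 + 1) = 2.7.
Rank 2 is 5.6 and rank 3 is 6.5.
Interpolate: 5.6 + 0.7·(6.5 − 5.6) = 5.6 + 0.7·0.9 = 6.23.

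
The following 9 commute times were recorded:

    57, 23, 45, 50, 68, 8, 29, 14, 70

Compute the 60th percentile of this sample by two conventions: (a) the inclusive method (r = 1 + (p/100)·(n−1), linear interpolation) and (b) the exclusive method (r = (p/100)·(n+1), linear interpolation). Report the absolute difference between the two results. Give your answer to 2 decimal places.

1.00

Sorted: 8, 14, 23, 29, 45, 50, 57, 68, 70.
n = 9.
(a) r = 5.8; between ranks 5 (45) and 6 (50): 49.
(b) r = 6 → value at rank 6 = 50.
|49 − 50| = 1.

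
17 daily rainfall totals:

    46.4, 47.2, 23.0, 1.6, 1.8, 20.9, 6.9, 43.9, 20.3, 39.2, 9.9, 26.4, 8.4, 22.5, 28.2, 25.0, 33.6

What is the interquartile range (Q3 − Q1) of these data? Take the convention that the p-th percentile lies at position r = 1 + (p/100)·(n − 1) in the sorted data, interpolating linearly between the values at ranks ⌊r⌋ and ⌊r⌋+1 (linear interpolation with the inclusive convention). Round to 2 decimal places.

23.70

Sorted: 1.6, 1.8, 6.9, 8.4, 9.9, 20.3, 20.9, 22.5, 23.0, 25.0, 26.4, 28.2, 33.6, 39.2, 43.9, 46.4, 47.2.
n = 17.
P25: r = 5 (integer) → 9.9.
P75: r = 13 (integer) → 33.6.
Difference: 33.6 − 9.9 = 23.7.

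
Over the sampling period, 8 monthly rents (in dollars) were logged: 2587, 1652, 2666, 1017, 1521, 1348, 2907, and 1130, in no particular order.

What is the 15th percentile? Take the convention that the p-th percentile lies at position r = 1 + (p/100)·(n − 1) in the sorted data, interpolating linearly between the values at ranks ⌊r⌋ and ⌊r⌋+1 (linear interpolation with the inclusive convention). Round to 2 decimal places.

Sorted: 1017, 1130, 1348, 1521, 1652, 2587, 2666, 2907.
n = 8.
r = 1 + (15/100)·(8 − 1) = 1 + 1.05 = 2.05.
Rank 2 is 1130 and rank 3 is 1348.
Interpolate: 1130 + 0.05·(1348 − 1130) = 1130 + 0.05·218 = 1140.9.

1140.90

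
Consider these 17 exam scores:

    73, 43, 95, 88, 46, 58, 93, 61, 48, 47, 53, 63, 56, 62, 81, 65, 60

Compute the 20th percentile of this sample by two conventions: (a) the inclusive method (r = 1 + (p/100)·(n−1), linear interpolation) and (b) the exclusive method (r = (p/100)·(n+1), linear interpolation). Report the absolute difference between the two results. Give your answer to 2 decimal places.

Sorted: 43, 46, 47, 48, 53, 56, 58, 60, 61, 62, 63, 65, 73, 81, 88, 93, 95.
n = 17.
(a) r = 4.2; between ranks 4 (48) and 5 (53): 49.
(b) r = 3.6; between ranks 3 (47) and 4 (48): 47.6.
|49 − 47.6| = 1.4.

1.40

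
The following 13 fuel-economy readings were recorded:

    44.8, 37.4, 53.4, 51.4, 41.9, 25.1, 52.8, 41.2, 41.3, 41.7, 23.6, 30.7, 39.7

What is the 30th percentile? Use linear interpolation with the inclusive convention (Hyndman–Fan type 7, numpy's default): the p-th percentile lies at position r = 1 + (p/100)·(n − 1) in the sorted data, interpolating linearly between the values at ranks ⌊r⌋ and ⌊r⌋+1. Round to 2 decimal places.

Sorted: 23.6, 25.1, 30.7, 37.4, 39.7, 41.2, 41.3, 41.7, 41.9, 44.8, 51.4, 52.8, 53.4.
n = 13.
r = 1 + (30/100)·(13 − 1) = 1 + 3.6 = 4.6.
Rank 4 is 37.4 and rank 5 is 39.7.
Interpolate: 37.4 + 0.6·(39.7 − 37.4) = 37.4 + 0.6·2.3 = 38.78.

38.78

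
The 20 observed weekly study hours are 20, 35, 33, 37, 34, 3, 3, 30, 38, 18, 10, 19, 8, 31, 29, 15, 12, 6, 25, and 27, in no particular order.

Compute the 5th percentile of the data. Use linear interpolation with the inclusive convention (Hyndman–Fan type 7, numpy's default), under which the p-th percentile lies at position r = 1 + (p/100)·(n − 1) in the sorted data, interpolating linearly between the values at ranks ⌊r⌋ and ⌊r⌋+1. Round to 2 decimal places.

Sorted: 3, 3, 6, 8, 10, 12, 15, 18, 19, 20, 25, 27, 29, 30, 31, 33, 34, 35, 37, 38.
n = 20.
r = 1 + (5/100)·(20 − 1) = 1 + 0.95 = 1.95.
Rank 1 is 3 and rank 2 is 3.
Interpolate: 3 + 0.95·(3 − 3) = 3 + 0.95·0 = 3.

3.00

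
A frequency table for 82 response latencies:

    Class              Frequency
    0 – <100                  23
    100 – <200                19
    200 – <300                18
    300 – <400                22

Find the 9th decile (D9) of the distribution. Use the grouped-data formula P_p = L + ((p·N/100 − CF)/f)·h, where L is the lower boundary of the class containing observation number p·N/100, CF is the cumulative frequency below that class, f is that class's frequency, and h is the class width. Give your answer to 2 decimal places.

N = 82; target position k = 90/100 · 82 = 73.8.
Cumulative frequencies: 23, 42, 60, 82.
Observation 73.8 falls in the class 300 – <400.
L = 300, CF = 60, f = 22, h = 100.
P90 = 300 + ((73.8 − 60)/22)·100 = 300 + 62.7273 = 362.727.

362.73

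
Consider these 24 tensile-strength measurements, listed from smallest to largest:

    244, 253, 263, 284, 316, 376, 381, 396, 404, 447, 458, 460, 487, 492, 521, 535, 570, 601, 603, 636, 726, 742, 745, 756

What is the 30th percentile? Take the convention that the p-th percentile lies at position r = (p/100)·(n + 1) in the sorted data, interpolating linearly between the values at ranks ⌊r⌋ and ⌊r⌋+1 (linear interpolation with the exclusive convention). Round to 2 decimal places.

388.50

n = 24.
r = (30/100)·(24 + 1) = 7.5.
Rank 7 is 381 and rank 8 is 396.
Interpolate: 381 + 0.5·(396 − 381) = 381 + 0.5·15 = 388.5.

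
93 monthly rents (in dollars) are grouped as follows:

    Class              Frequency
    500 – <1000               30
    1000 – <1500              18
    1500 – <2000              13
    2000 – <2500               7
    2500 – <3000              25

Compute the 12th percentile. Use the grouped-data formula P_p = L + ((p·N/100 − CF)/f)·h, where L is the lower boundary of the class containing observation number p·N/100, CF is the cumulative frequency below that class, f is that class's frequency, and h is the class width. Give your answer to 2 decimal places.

686.00

N = 93; target position k = 12/100 · 93 = 11.16.
Cumulative frequencies: 30, 48, 61, 68, 93.
Observation 11.16 falls in the class 500 – <1000.
L = 500, CF = 0, f = 30, h = 500.
P12 = 500 + ((11.16 − 0)/30)·500 = 500 + 186 = 686.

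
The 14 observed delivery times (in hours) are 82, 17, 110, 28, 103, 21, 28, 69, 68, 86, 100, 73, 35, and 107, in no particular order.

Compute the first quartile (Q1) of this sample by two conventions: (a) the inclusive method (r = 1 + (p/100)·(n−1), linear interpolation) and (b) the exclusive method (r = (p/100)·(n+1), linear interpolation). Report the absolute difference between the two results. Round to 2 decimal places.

1.75

Sorted: 17, 21, 28, 28, 35, 68, 69, 73, 82, 86, 100, 103, 107, 110.
n = 14.
(a) r = 4.25; between ranks 4 (28) and 5 (35): 29.75.
(b) r = 3.75; between ranks 3 (28) and 4 (28): 28.
|29.75 − 28| = 1.75.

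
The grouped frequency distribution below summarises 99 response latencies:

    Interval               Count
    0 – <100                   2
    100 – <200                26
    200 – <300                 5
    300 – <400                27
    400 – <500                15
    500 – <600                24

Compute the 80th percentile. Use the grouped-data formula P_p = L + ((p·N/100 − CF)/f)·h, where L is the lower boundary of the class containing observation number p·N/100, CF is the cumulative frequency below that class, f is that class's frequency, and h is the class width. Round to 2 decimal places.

N = 99; target position k = 80/100 · 99 = 79.2.
Cumulative frequencies: 2, 28, 33, 60, 75, 99.
Observation 79.2 falls in the class 500 – <600.
L = 500, CF = 75, f = 24, h = 100.
P80 = 500 + ((79.2 − 75)/24)·100 = 500 + 17.5 = 517.5.

517.50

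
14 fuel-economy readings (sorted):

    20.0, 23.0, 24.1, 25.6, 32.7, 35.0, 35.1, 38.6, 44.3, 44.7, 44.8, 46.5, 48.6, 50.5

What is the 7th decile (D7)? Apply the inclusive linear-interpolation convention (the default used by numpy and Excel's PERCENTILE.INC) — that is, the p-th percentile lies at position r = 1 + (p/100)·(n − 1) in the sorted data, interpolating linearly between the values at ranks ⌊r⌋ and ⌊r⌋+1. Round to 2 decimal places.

n = 14.
r = 1 + (70/100)·(14 − 1) = 1 + 9.1 = 10.1.
Rank 10 is 44.7 and rank 11 is 44.8.
Interpolate: 44.7 + 0.1·(44.8 − 44.7) = 44.7 + 0.1·0.1 = 44.71.

44.71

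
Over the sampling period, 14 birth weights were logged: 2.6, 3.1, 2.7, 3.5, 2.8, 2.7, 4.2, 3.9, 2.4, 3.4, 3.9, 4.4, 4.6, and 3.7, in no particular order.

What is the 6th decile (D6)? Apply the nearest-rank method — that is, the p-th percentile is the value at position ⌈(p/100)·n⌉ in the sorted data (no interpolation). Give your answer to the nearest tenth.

3.7

Sorted: 2.4, 2.6, 2.7, 2.7, 2.8, 3.1, 3.4, 3.5, 3.7, 3.9, 3.9, 4.2, 4.4, 4.6.
n = 14.
Position = ⌈60/100 · 14⌉ = ⌈8.4⌉ = 9.
The value at rank 9 is 3.7.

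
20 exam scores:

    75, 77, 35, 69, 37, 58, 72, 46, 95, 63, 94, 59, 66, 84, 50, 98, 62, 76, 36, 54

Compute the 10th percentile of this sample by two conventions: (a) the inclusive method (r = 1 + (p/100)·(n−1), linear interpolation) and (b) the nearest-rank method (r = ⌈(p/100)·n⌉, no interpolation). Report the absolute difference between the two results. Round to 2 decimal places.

0.90

Sorted: 35, 36, 37, 46, 50, 54, 58, 59, 62, 63, 66, 69, 72, 75, 76, 77, 84, 94, 95, 98.
n = 20.
(a) r = 2.9; between ranks 2 (36) and 3 (37): 36.9.
(b) the nearest-rank method: rank 2 → 36.
|36.9 − 36| = 0.9.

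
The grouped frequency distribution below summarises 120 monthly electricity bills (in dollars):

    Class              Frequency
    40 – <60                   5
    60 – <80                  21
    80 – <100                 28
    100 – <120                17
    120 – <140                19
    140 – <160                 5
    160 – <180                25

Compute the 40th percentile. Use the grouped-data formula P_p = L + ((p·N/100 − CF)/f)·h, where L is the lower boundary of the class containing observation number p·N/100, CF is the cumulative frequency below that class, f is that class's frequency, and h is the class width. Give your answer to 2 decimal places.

95.71

N = 120; target position k = 40/100 · 120 = 48.
Cumulative frequencies: 5, 26, 54, 71, 90, 95, 120.
Observation 48 falls in the class 80 – <100.
L = 80, CF = 26, f = 28, h = 20.
P40 = 80 + ((48 − 26)/28)·20 = 80 + 15.7143 = 95.7143.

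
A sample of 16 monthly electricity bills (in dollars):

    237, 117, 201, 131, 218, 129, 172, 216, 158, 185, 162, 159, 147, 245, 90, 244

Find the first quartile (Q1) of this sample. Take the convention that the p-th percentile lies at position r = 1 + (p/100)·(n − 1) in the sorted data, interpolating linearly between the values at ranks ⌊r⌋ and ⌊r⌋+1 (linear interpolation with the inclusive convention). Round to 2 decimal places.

Sorted: 90, 117, 129, 131, 147, 158, 159, 162, 172, 185, 201, 216, 218, 237, 244, 245.
n = 16.
r = 1 + (25/100)·(16 − 1) = 1 + 3.75 = 4.75.
Rank 4 is 131 and rank 5 is 147.
Interpolate: 131 + 0.75·(147 − 131) = 131 + 0.75·16 = 143.

143.00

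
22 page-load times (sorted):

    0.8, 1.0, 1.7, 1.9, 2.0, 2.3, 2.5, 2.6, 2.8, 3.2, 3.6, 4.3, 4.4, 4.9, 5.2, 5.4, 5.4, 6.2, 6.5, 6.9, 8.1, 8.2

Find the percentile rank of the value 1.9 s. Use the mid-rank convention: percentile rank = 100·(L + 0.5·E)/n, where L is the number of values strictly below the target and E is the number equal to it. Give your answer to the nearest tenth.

Count below 1.9: L = 3; count equal: E = 1; n = 22.
Percentile rank = 100·(3 + 0.5·1)/22 = 100·3.5/22 = 15.91.

15.9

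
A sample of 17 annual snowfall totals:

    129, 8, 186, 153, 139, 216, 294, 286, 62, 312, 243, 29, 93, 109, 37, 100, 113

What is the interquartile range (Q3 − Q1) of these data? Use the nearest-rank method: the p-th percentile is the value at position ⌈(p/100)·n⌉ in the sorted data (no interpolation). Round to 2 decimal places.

123.00

Sorted: 8, 29, 37, 62, 93, 100, 109, 113, 129, 139, 153, 186, 216, 243, 286, 294, 312.
n = 17.
P25: rank ⌈25/100·17⌉ = 5 → 93.
P75: rank ⌈75/100·17⌉ = 13 → 216.
Difference: 216 − 93 = 123.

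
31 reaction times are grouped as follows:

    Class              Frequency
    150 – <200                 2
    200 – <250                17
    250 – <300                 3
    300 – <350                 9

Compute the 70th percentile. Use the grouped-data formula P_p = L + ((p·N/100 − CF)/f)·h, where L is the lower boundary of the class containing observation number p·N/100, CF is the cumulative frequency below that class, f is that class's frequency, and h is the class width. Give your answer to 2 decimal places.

295.00

N = 31; target position k = 70/100 · 31 = 21.7.
Cumulative frequencies: 2, 19, 22, 31.
Observation 21.7 falls in the class 250 – <300.
L = 250, CF = 19, f = 3, h = 50.
P70 = 250 + ((21.7 − 19)/3)·50 = 250 + 45 = 295.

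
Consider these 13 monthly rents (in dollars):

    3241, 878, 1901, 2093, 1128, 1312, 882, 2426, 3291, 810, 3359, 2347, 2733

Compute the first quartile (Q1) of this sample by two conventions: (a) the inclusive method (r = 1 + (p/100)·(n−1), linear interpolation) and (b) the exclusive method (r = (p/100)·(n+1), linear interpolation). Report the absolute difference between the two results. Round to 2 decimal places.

Sorted: 810, 878, 882, 1128, 1312, 1901, 2093, 2347, 2426, 2733, 3241, 3291, 3359.
n = 13.
(a) r = 4 → value at rank 4 = 1128.
(b) r = 3.5; between ranks 3 (882) and 4 (1128): 1005.
|1128 − 1005| = 123.

123.00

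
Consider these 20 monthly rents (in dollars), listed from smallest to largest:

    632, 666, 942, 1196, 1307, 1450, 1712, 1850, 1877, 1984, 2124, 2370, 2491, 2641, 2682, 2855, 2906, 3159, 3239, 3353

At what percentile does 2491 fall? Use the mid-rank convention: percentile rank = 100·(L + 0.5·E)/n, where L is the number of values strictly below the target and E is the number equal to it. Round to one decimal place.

Count below 2491: L = 12; count equal: E = 1; n = 20.
Percentile rank = 100·(12 + 0.5·1)/20 = 100·12.5/20 = 62.5.

62.5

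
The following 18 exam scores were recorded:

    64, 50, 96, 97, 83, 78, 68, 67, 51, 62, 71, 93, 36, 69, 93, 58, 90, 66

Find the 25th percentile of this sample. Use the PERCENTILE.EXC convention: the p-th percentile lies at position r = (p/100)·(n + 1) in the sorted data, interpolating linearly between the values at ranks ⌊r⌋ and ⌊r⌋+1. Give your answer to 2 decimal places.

61.00

Sorted: 36, 50, 51, 58, 62, 64, 66, 67, 68, 69, 71, 78, 83, 90, 93, 93, 96, 97.
n = 18.
r = (25/100)·(18 + 1) = 4.75.
Rank 4 is 58 and rank 5 is 62.
Interpolate: 58 + 0.75·(62 − 58) = 58 + 0.75·4 = 61.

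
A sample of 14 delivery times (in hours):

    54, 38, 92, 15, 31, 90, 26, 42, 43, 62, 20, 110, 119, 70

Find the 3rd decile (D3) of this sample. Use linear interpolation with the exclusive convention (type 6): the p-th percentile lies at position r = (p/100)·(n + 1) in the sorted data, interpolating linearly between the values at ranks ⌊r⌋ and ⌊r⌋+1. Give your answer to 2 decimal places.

Sorted: 15, 20, 26, 31, 38, 42, 43, 54, 62, 70, 90, 92, 110, 119.
n = 14.
r = (30/100)·(14 + 1) = 4.5.
Rank 4 is 31 and rank 5 is 38.
Interpolate: 31 + 0.5·(38 − 31) = 31 + 0.5·7 = 34.5.

34.50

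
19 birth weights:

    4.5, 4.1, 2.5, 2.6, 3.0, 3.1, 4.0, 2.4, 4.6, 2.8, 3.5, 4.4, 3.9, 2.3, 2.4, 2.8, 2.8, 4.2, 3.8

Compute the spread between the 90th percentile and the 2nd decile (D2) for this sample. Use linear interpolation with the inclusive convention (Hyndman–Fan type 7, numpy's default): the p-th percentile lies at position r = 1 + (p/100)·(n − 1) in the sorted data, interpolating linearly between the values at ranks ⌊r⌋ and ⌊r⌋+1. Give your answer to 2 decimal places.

Sorted: 2.3, 2.4, 2.4, 2.5, 2.6, 2.8, 2.8, 2.8, 3.0, 3.1, 3.5, 3.8, 3.9, 4.0, 4.1, 4.2, 4.4, 4.5, 4.6.
n = 19.
P20: r = 4.6; ranks 4–5 are 2.5, 2.6; interpolating gives 2.56.
P90: r = 17.2; ranks 17–18 are 4.4, 4.5; interpolating gives 4.42.
Difference: 4.42 − 2.56 = 1.86.

1.86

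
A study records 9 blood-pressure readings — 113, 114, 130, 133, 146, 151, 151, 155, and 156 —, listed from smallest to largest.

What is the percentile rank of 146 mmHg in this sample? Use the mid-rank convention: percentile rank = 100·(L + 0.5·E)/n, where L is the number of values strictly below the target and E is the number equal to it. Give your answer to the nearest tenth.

Count below 146: L = 4; count equal: E = 1; n = 9.
Percentile rank = 100·(4 + 0.5·1)/9 = 100·4.5/9 = 50.

50.0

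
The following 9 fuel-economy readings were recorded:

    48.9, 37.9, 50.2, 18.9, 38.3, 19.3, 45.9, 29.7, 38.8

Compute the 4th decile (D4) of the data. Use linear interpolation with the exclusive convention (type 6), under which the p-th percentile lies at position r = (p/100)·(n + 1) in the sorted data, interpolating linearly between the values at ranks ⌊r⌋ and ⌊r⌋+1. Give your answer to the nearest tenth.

37.9

Sorted: 18.9, 19.3, 29.7, 37.9, 38.3, 38.8, 45.9, 48.9, 50.2.
n = 9.
r = (40/100)·(9 + 1) = 4.
r is an integer, so P40 is the value at rank 4: 37.9.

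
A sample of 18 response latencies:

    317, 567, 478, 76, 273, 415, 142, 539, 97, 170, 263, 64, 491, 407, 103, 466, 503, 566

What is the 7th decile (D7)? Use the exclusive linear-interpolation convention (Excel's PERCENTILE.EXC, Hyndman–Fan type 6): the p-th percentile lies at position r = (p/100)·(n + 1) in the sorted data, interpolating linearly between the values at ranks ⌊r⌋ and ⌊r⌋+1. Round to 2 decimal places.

Sorted: 64, 76, 97, 103, 142, 170, 263, 273, 317, 407, 415, 466, 478, 491, 503, 539, 566, 567.
n = 18.
r = (70/100)·(18 + 1) = 13.3.
Rank 13 is 478 and rank 14 is 491.
Interpolate: 478 + 0.3·(491 − 478) = 478 + 0.3·13 = 481.9.

481.90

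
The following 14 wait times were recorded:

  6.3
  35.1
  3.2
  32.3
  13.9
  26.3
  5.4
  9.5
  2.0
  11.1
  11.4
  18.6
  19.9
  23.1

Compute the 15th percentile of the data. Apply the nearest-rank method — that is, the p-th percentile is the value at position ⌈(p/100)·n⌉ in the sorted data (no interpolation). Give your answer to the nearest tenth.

Sorted: 2.0, 3.2, 5.4, 6.3, 9.5, 11.1, 11.4, 13.9, 18.6, 19.9, 23.1, 26.3, 32.3, 35.1.
n = 14.
Position = ⌈15/100 · 14⌉ = ⌈2.1⌉ = 3.
The value at rank 3 is 5.4.

5.4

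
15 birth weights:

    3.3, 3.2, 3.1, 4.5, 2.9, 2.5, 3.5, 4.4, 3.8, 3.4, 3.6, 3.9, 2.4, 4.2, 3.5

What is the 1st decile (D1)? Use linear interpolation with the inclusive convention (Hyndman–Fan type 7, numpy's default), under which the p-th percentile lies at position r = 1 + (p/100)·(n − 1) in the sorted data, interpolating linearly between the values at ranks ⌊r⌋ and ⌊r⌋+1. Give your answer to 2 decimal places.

2.66

Sorted: 2.4, 2.5, 2.9, 3.1, 3.2, 3.3, 3.4, 3.5, 3.5, 3.6, 3.8, 3.9, 4.2, 4.4, 4.5.
n = 15.
r = 1 + (10/100)·(15 − 1) = 1 + 1.4 = 2.4.
Rank 2 is 2.5 and rank 3 is 2.9.
Interpolate: 2.5 + 0.4·(2.9 − 2.5) = 2.5 + 0.4·0.4 = 2.66.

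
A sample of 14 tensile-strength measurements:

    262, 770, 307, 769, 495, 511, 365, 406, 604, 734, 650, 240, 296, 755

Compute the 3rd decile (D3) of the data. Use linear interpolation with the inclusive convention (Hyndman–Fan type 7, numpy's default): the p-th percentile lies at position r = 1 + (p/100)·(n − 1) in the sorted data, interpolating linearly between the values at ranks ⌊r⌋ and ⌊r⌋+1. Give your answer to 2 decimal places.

Sorted: 240, 262, 296, 307, 365, 406, 495, 511, 604, 650, 734, 755, 769, 770.
n = 14.
r = 1 + (30/100)·(14 − 1) = 1 + 3.9 = 4.9.
Rank 4 is 307 and rank 5 is 365.
Interpolate: 307 + 0.9·(365 − 307) = 307 + 0.9·58 = 359.2.

359.20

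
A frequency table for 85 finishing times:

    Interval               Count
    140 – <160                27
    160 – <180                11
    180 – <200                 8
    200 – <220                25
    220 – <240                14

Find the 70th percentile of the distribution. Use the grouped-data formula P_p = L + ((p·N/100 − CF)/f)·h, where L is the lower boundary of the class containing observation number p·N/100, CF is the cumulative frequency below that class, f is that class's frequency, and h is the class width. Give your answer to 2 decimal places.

210.80

N = 85; target position k = 70/100 · 85 = 59.5.
Cumulative frequencies: 27, 38, 46, 71, 85.
Observation 59.5 falls in the class 200 – <220.
L = 200, CF = 46, f = 25, h = 20.
P70 = 200 + ((59.5 − 46)/25)·20 = 200 + 10.8 = 210.8.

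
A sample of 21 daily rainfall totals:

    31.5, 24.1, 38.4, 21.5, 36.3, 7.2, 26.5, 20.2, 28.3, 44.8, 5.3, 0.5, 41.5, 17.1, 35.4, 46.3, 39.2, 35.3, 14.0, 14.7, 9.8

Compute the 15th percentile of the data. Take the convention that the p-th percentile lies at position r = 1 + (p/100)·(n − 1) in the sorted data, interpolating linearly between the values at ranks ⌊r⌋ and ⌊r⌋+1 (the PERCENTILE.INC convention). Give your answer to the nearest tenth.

Sorted: 0.5, 5.3, 7.2, 9.8, 14.0, 14.7, 17.1, 20.2, 21.5, 24.1, 26.5, 28.3, 31.5, 35.3, 35.4, 36.3, 38.4, 39.2, 41.5, 44.8, 46.3.
n = 21.
r = 1 + (15/100)·(21 − 1) = 1 + 3 = 4.
r is an integer, so P15 is the value at rank 4: 9.8.

9.8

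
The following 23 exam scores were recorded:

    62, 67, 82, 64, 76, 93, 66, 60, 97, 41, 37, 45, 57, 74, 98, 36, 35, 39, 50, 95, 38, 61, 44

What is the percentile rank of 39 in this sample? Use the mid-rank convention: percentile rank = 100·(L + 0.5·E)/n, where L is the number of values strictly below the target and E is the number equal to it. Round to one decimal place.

19.6

Sorted: 35, 36, 37, 38, 39, 41, 44, 45, 50, 57, 60, 61, 62, 64, 66, 67, 74, 76, 82, 93, 95, 97, 98.
Count below 39: L = 4; count equal: E = 1; n = 23.
Percentile rank = 100·(4 + 0.5·1)/23 = 100·4.5/23 = 19.57.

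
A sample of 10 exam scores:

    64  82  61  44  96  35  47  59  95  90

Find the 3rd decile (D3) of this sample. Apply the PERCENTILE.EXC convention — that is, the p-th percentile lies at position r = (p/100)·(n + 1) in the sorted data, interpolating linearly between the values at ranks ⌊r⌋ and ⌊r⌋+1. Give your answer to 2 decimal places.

50.60

Sorted: 35, 44, 47, 59, 61, 64, 82, 90, 95, 96.
n = 10.
r = (30/100)·(10 + 1) = 3.3.
Rank 3 is 47 and rank 4 is 59.
Interpolate: 47 + 0.3·(59 − 47) = 47 + 0.3·12 = 50.6.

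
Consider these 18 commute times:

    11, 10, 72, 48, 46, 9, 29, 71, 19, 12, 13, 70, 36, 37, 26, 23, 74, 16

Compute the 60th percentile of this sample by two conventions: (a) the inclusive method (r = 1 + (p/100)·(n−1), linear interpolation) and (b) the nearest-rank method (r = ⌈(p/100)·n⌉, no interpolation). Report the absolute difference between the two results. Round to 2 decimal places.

Sorted: 9, 10, 11, 12, 13, 16, 19, 23, 26, 29, 36, 37, 46, 48, 70, 71, 72, 74.
n = 18.
(a) r = 11.2; between ranks 11 (36) and 12 (37): 36.2.
(b) the nearest-rank method: rank 11 → 36.
|36.2 − 36| = 0.2.

0.20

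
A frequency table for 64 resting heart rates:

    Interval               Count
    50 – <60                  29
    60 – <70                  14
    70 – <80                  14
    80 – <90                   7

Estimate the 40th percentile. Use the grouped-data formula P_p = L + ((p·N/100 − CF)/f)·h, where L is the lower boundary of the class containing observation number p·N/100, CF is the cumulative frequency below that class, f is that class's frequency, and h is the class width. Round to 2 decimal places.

58.83

N = 64; target position k = 40/100 · 64 = 25.6.
Cumulative frequencies: 29, 43, 57, 64.
Observation 25.6 falls in the class 50 – <60.
L = 50, CF = 0, f = 29, h = 10.
P40 = 50 + ((25.6 − 0)/29)·10 = 50 + 8.82759 = 58.8276.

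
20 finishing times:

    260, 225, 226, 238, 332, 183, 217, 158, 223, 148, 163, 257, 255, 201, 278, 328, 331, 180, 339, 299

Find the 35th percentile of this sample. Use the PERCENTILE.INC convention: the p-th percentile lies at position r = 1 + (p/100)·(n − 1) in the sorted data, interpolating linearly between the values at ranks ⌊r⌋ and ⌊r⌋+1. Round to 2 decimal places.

220.90

Sorted: 148, 158, 163, 180, 183, 201, 217, 223, 225, 226, 238, 255, 257, 260, 278, 299, 328, 331, 332, 339.
n = 20.
r = 1 + (35/100)·(20 − 1) = 1 + 6.65 = 7.65.
Rank 7 is 217 and rank 8 is 223.
Interpolate: 217 + 0.65·(223 − 217) = 217 + 0.65·6 = 220.9.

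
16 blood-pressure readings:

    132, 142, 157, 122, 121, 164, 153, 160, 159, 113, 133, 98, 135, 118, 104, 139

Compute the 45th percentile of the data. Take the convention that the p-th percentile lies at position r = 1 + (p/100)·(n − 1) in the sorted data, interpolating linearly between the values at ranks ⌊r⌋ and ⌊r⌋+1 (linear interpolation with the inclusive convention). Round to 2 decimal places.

Sorted: 98, 104, 113, 118, 121, 122, 132, 133, 135, 139, 142, 153, 157, 159, 160, 164.
n = 16.
r = 1 + (45/100)·(16 − 1) = 1 + 6.75 = 7.75.
Rank 7 is 132 and rank 8 is 133.
Interpolate: 132 + 0.75·(133 − 132) = 132 + 0.75·1 = 132.75.

132.75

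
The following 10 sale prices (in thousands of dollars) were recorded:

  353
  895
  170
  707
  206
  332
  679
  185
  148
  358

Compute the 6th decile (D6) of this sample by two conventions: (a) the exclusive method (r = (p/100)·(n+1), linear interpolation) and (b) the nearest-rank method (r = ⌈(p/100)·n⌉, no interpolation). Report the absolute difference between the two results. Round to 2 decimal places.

Sorted: 148, 170, 185, 206, 332, 353, 358, 679, 707, 895.
n = 10.
(a) r = 6.6; between ranks 6 (353) and 7 (358): 356.
(b) the nearest-rank method: rank 6 → 353.
|356 − 353| = 3.

3.00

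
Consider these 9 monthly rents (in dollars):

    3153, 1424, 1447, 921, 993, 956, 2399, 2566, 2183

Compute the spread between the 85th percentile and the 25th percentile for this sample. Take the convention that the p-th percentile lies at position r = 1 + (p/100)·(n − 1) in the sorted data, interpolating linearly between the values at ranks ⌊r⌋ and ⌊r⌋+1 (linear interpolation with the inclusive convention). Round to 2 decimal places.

1539.60

Sorted: 921, 956, 993, 1424, 1447, 2183, 2399, 2566, 3153.
n = 9.
P25: r = 3 (integer) → 993.
P85: r = 7.8; ranks 7–8 are 2399, 2566; interpolating gives 2532.6.
Difference: 2532.6 − 993 = 1539.6.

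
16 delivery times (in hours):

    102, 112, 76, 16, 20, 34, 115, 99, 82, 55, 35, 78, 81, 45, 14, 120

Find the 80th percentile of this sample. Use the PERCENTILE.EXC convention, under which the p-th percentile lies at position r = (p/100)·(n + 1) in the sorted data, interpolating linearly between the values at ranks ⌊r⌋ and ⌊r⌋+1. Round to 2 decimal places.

Sorted: 14, 16, 20, 34, 35, 45, 55, 76, 78, 81, 82, 99, 102, 112, 115, 120.
n = 16.
r = (80/100)·(16 + 1) = 13.6.
Rank 13 is 102 and rank 14 is 112.
Interpolate: 102 + 0.6·(112 − 102) = 102 + 0.6·10 = 108.

108.00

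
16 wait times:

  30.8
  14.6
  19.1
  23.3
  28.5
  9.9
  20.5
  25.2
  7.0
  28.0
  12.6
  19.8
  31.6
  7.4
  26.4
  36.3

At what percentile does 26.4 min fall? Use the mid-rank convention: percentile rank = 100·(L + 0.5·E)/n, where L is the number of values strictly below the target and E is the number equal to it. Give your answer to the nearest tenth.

Sorted: 7.0, 7.4, 9.9, 12.6, 14.6, 19.1, 19.8, 20.5, 23.3, 25.2, 26.4, 28.0, 28.5, 30.8, 31.6, 36.3.
Count below 26.4: L = 10; count equal: E = 1; n = 16.
Percentile rank = 100·(10 + 0.5·1)/16 = 100·10.5/16 = 65.62.

65.6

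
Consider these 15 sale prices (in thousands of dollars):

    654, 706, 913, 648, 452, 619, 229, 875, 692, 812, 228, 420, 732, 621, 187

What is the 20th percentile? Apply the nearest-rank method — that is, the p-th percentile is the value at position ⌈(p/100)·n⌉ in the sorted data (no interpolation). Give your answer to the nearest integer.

Sorted: 187, 228, 229, 420, 452, 619, 621, 648, 654, 692, 706, 732, 812, 875, 913.
n = 15.
Position = ⌈20/100 · 15⌉ = ⌈3⌉ = 3.
The value at rank 3 is 229.

229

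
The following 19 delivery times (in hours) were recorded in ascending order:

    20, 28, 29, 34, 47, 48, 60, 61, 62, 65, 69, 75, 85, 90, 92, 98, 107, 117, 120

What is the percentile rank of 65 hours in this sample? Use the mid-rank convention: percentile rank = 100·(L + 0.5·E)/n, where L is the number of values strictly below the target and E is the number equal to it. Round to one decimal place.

Count below 65: L = 9; count equal: E = 1; n = 19.
Percentile rank = 100·(9 + 0.5·1)/19 = 100·9.5/19 = 50.

50.0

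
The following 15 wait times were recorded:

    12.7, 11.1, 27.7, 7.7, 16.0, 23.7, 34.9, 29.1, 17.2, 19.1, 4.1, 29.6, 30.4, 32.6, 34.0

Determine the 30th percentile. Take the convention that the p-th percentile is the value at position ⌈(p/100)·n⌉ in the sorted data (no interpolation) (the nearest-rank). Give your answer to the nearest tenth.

16.0

Sorted: 4.1, 7.7, 11.1, 12.7, 16.0, 17.2, 19.1, 23.7, 27.7, 29.1, 29.6, 30.4, 32.6, 34.0, 34.9.
n = 15.
Position = ⌈30/100 · 15⌉ = ⌈4.5⌉ = 5.
The value at rank 5 is 16.0.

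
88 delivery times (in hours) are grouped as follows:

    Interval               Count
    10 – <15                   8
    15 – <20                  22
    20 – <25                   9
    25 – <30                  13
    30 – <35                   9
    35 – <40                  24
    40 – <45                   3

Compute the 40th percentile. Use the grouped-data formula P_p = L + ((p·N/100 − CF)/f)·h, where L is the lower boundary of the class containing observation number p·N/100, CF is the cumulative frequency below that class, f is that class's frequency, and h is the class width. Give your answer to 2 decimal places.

N = 88; target position k = 40/100 · 88 = 35.2.
Cumulative frequencies: 8, 30, 39, 52, 61, 85, 88.
Observation 35.2 falls in the class 20 – <25.
L = 20, CF = 30, f = 9, h = 5.
P40 = 20 + ((35.2 − 30)/9)·5 = 20 + 2.88889 = 22.8889.

22.89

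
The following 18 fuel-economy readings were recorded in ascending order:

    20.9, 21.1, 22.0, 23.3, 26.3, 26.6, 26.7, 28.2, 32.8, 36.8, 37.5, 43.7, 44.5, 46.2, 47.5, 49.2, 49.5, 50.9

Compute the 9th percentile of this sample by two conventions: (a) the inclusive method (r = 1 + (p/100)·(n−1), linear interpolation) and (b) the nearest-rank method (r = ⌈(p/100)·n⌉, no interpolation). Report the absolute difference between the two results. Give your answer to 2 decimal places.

n = 18.
(a) r = 2.53; between ranks 2 (21.1) and 3 (22.0): 21.577.
(b) the nearest-rank method: rank 2 → 21.1.
|21.577 − 21.1| = 0.477.

0.48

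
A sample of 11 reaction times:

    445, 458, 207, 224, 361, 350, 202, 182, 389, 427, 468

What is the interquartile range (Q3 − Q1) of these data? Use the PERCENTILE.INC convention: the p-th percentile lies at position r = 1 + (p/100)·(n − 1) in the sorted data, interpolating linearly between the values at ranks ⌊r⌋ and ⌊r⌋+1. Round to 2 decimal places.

Sorted: 182, 202, 207, 224, 350, 361, 389, 427, 445, 458, 468.
n = 11.
P25: r = 3.5; ranks 3–4 are 207, 224; interpolating gives 215.5.
P75: r = 8.5; ranks 8–9 are 427, 445; interpolating gives 436.
Difference: 436 − 215.5 = 220.5.

220.50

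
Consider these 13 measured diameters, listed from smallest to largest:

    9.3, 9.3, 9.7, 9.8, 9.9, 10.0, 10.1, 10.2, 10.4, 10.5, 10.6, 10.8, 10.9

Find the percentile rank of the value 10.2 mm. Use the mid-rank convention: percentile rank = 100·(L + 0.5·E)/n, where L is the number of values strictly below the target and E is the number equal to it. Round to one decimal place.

Count below 10.2: L = 7; count equal: E = 1; n = 13.
Percentile rank = 100·(7 + 0.5·1)/13 = 100·7.5/13 = 57.69.

57.7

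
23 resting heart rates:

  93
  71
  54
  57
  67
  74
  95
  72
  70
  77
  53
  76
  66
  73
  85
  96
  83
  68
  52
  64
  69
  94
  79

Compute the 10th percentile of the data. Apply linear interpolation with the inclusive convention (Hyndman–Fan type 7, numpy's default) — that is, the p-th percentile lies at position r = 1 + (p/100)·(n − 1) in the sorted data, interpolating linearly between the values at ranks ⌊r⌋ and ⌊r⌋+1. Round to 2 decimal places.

54.60

Sorted: 52, 53, 54, 57, 64, 66, 67, 68, 69, 70, 71, 72, 73, 74, 76, 77, 79, 83, 85, 93, 94, 95, 96.
n = 23.
r = 1 + (10/100)·(23 − 1) = 1 + 2.2 = 3.2.
Rank 3 is 54 and rank 4 is 57.
Interpolate: 54 + 0.2·(57 − 54) = 54 + 0.2·3 = 54.6.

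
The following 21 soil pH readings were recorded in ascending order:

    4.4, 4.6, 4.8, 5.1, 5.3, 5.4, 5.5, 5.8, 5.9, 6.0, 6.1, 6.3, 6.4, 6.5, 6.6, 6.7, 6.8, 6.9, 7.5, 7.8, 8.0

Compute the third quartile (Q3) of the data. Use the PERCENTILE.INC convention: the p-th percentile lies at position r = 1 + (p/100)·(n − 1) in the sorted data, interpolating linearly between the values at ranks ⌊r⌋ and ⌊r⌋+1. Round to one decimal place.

n = 21.
r = 1 + (75/100)·(21 − 1) = 1 + 15 = 16.
r is an integer, so P75 is the value at rank 16: 6.7.

6.7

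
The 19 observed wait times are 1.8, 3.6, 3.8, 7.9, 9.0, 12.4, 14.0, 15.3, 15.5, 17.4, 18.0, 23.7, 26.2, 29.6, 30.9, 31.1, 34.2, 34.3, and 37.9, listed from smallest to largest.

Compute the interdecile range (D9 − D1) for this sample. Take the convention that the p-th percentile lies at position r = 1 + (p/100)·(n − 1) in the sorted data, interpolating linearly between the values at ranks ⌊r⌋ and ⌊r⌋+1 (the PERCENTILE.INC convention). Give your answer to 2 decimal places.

n = 19.
P10: r = 2.8; ranks 2–3 are 3.6, 3.8; interpolating gives 3.76.
P90: r = 17.2; ranks 17–18 are 34.2, 34.3; interpolating gives 34.22.
Difference: 34.22 − 3.76 = 30.46.

30.46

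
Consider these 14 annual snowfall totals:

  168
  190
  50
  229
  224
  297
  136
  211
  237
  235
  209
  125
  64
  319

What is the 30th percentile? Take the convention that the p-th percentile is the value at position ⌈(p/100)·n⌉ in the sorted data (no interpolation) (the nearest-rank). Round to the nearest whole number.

168

Sorted: 50, 64, 125, 136, 168, 190, 209, 211, 224, 229, 235, 237, 297, 319.
n = 14.
Position = ⌈30/100 · 14⌉ = ⌈4.2⌉ = 5.
The value at rank 5 is 168.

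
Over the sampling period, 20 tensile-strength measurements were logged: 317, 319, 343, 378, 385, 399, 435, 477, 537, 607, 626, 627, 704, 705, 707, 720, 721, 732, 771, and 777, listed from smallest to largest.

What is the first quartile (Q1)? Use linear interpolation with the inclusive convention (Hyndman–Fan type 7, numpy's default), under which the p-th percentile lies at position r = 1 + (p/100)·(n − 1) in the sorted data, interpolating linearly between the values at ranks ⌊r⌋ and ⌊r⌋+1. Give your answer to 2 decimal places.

n = 20.
r = 1 + (25/100)·(20 − 1) = 1 + 4.75 = 5.75.
Rank 5 is 385 and rank 6 is 399.
Interpolate: 385 + 0.75·(399 − 385) = 385 + 0.75·14 = 395.5.

395.50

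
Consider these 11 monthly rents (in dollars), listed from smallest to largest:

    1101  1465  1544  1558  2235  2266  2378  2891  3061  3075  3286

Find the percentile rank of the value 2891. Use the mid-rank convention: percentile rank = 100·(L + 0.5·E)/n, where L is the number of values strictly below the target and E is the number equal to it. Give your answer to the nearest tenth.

Count below 2891: L = 7; count equal: E = 1; n = 11.
Percentile rank = 100·(7 + 0.5·1)/11 = 100·7.5/11 = 68.18.

68.2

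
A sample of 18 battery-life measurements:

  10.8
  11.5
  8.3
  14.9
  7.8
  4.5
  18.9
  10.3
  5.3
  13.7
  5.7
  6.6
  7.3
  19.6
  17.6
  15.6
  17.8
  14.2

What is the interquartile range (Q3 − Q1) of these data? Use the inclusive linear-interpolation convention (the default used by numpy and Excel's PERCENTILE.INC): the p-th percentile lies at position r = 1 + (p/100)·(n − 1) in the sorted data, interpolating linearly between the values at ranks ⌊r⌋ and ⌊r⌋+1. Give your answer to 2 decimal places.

8.00

Sorted: 4.5, 5.3, 5.7, 6.6, 7.3, 7.8, 8.3, 10.3, 10.8, 11.5, 13.7, 14.2, 14.9, 15.6, 17.6, 17.8, 18.9, 19.6.
n = 18.
P25: r = 5.25; ranks 5–6 are 7.3, 7.8; interpolating gives 7.425.
P75: r = 13.75; ranks 13–14 are 14.9, 15.6; interpolating gives 15.425.
Difference: 15.425 − 7.425 = 8.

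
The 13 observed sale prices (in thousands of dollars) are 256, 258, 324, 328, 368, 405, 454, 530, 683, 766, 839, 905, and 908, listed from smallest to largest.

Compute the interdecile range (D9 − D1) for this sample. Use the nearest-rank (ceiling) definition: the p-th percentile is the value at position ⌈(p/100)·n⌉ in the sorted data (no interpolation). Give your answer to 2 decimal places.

n = 13.
P10: rank ⌈10/100·13⌉ = 2 → 258.
P90: rank ⌈90/100·13⌉ = 12 → 905.
Difference: 905 − 258 = 647.

647.00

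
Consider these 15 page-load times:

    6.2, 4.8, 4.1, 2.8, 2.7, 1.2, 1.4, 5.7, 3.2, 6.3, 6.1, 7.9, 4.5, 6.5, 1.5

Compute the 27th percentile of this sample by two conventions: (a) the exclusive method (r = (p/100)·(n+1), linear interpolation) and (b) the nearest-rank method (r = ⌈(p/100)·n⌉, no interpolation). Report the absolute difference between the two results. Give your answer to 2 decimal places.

Sorted: 1.2, 1.4, 1.5, 2.7, 2.8, 3.2, 4.1, 4.5, 4.8, 5.7, 6.1, 6.2, 6.3, 6.5, 7.9.
n = 15.
(a) r = 4.32; between ranks 4 (2.7) and 5 (2.8): 2.732.
(b) the nearest-rank method: rank 5 → 2.8.
|2.732 − 2.8| = 0.068.

0.07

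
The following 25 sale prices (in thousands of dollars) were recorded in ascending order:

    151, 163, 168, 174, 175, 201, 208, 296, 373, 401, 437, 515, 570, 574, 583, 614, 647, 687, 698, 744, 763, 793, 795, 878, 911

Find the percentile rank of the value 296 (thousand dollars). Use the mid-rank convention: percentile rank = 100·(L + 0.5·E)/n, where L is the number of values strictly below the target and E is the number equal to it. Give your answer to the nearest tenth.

Count below 296: L = 7; count equal: E = 1; n = 25.
Percentile rank = 100·(7 + 0.5·1)/25 = 100·7.5/25 = 30.

30.0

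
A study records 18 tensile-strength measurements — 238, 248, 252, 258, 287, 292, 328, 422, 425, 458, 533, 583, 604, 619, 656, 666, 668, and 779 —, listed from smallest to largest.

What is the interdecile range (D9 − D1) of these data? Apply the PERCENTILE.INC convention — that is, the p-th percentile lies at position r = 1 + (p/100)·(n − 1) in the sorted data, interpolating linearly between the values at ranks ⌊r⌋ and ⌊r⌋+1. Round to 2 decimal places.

n = 18.
P10: r = 2.7; ranks 2–3 are 248, 252; interpolating gives 250.8.
P90: r = 16.3; ranks 16–17 are 666, 668; interpolating gives 666.6.
Difference: 666.6 − 250.8 = 415.8.

415.80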